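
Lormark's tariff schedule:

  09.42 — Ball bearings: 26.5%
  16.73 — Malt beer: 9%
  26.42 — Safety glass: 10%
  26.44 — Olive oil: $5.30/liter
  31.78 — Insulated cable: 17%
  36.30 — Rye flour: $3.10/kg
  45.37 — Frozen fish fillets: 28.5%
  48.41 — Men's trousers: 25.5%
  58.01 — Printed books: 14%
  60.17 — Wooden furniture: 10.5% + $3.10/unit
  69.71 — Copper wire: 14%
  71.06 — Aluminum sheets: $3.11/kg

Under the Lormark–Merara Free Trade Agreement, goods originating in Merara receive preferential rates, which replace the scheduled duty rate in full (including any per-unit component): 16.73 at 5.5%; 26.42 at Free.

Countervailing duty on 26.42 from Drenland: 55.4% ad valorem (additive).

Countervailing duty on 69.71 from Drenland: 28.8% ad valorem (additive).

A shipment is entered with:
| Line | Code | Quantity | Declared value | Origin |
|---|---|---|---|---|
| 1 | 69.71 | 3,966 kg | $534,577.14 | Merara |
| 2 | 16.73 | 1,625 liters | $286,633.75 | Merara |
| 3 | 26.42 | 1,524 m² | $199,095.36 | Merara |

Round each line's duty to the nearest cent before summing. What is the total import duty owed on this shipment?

$90,605.66

Line 1 (69.71, Merara, 3,966 kg, $534,577.14):
Base rate for 69.71 is 14%.
Origin Merara is the FTA partner but 69.71 is not on the preference list; base rate stands.
The additional-duty order on 69.71 targets Drenland, not Merara; it does not apply.
Duty = $534,577.14 × 14% = $74,840.80.
Line 2 (16.73, Merara, 1,625 liters, $286,633.75):
Base rate for 16.73 is 9%.
Origin Merara qualifies under the Lormark–Merara agreement and 16.73 is covered: preferential rate 5.5% applies instead.
Duty = $286,633.75 × 5.5% = $15,764.86.
Line 3 (26.42, Merara, 1,524 m², $199,095.36):
Base rate for 26.42 is 10%.
Origin Merara qualifies under the Lormark–Merara agreement and 26.42 is covered: preferential rate Free applies instead.
The additional-duty order on 26.42 targets Drenland, not Merara; it does not apply.
Duty = $199,095.36 × 0% = $0.00.
Total = $74,840.80 + $15,764.86 + $0.00 = $90,605.66.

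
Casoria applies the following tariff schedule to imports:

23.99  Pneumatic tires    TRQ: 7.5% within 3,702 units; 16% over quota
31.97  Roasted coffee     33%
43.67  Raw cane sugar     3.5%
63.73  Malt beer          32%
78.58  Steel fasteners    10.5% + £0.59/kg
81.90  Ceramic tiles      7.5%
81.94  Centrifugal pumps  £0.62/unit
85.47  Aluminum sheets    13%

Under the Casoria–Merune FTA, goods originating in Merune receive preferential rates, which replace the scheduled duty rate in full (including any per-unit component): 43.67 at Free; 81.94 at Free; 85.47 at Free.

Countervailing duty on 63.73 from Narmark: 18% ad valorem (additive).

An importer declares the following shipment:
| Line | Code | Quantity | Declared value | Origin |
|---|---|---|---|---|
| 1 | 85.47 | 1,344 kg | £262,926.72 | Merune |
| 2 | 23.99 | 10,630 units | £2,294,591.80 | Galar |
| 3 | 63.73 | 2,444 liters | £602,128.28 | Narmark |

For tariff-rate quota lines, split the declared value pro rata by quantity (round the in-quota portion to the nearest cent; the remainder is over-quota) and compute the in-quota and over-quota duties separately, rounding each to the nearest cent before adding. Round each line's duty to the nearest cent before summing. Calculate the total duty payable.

£600,274.16

Line 1 (85.47, Merune, 1,344 kg, £262,926.72):
Base rate for 85.47 is 13%.
Origin Merune qualifies under the Casoria–Merune agreement and 85.47 is covered: preferential rate Free applies instead.
Duty = £262,926.72 × 0% = £0.00.
Line 2 (23.99, Galar, 10,630 units, £2,294,591.80):
Code 23.99 is under a tariff-rate quota (threshold 3,702 units). In-quota: 3,702 units at 7.5%; over-quota: 6,928 units at 16%.
Pro-rata value split: in-quota = £2,294,591.80 × 3,702/10,630 = £799,113.72; over-quota = £2,294,591.80 − £799,113.72 = £1,495,478.08.
In-quota duty = £799,113.72 × 7.5% = £59,933.53. Over-quota duty = £1,495,478.08 × 16% = £239,276.49.
Line duty = £59,933.53 + £239,276.49 = £299,210.02.
Line 3 (63.73, Narmark, 2,444 liters, £602,128.28):
Base rate for 63.73 is 32%.
Additional duty on 63.73 from Narmark: +18%. Applied ad valorem rate: 32% + 18% = 50%.
Duty = £602,128.28 × 50% = £301,064.14.
Total = £0.00 + £299,210.02 + £301,064.14 = £600,274.16.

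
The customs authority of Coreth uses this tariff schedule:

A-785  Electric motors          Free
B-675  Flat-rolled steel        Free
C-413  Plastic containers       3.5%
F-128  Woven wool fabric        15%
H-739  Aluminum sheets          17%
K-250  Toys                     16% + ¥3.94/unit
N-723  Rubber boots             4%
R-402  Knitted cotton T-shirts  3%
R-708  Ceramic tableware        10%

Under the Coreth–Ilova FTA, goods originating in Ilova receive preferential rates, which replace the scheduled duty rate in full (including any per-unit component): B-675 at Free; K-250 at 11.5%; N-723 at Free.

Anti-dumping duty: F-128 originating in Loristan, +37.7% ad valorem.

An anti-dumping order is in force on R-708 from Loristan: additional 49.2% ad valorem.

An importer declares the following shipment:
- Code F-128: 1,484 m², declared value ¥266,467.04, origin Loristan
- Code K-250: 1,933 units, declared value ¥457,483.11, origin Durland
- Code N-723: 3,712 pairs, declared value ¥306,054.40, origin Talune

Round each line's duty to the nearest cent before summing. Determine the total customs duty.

Line 1 (F-128, Loristan, 1,484 m², ¥266,467.04):
Base rate for F-128 is 15%.
Additional duty on F-128 from Loristan: +37.7%. Applied ad valorem rate: 15% + 37.7% = 52.7%.
Duty = ¥266,467.04 × 52.7% = ¥140,428.13.
Line 2 (K-250, Durland, 1,933 units, ¥457,483.11):
Base rate for K-250 is 16% + ¥3.94/unit.
K-250 has an FTA preferential rate, but origin Durland is not Ilova; base rate stands.
Duty = ¥457,483.11 × 16% + 1,933 × ¥3.94 = ¥80,813.32.
Line 3 (N-723, Talune, 3,712 pairs, ¥306,054.40):
Base rate for N-723 is 4%.
N-723 has an FTA preferential rate, but origin Talune is not Ilova; base rate stands.
Duty = ¥306,054.40 × 4% = ¥12,242.18.
Total = ¥140,428.13 + ¥80,813.32 + ¥12,242.18 = ¥233,483.63.

¥233,483.63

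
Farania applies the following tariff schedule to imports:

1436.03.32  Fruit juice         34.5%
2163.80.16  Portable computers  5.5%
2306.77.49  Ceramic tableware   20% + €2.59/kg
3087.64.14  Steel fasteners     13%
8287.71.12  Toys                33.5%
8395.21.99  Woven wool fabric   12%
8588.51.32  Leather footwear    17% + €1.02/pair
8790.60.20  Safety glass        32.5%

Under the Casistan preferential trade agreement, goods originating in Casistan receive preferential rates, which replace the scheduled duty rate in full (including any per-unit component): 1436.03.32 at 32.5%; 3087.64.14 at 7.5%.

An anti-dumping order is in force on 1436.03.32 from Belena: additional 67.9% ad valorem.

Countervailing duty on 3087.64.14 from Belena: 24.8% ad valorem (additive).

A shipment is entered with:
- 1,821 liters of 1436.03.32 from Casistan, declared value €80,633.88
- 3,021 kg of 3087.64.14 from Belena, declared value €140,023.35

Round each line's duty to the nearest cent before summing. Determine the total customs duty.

€79,134.84

Line 1 (1436.03.32, Casistan, 1,821 liters, €80,633.88):
Base rate for 1436.03.32 is 34.5%.
Origin Casistan qualifies under the Farania–Casistan agreement and 1436.03.32 is covered: preferential rate 32.5% applies instead.
The additional-duty order on 1436.03.32 targets Belena, not Casistan; it does not apply.
Duty = €80,633.88 × 32.5% = €26,206.01.
Line 2 (3087.64.14, Belena, 3,021 kg, €140,023.35):
Base rate for 3087.64.14 is 13%.
3087.64.14 has an FTA preferential rate, but origin Belena is not Casistan; base rate stands.
Additional duty on 3087.64.14 from Belena: +24.8%. Applied ad valorem rate: 13% + 24.8% = 37.8%.
Duty = €140,023.35 × 37.8% = €52,928.83.
Total = €26,206.01 + €52,928.83 = €79,134.84.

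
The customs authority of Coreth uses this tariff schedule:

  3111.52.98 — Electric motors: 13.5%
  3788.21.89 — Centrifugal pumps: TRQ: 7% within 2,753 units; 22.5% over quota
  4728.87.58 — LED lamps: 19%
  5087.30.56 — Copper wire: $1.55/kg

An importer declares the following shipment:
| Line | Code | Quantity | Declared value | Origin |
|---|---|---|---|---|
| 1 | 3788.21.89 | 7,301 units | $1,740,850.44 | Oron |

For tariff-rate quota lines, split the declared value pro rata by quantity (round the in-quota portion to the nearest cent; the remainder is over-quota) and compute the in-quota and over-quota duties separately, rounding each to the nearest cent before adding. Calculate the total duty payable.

Line 1 (3788.21.89, Oron, 7,301 units, $1,740,850.44):
Code 3788.21.89 is under a tariff-rate quota (threshold 2,753 units). In-quota: 2,753 units at 7%; over-quota: 4,548 units at 22.5%.
Pro-rata value split: in-quota = $1,740,850.44 × 2,753/7,301 = $656,425.32; over-quota = $1,740,850.44 − $656,425.32 = $1,084,425.12.
In-quota duty = $656,425.32 × 7% = $45,949.77. Over-quota duty = $1,084,425.12 × 22.5% = $243,995.65.
Line duty = $45,949.77 + $243,995.65 = $289,945.42.

$289,945.42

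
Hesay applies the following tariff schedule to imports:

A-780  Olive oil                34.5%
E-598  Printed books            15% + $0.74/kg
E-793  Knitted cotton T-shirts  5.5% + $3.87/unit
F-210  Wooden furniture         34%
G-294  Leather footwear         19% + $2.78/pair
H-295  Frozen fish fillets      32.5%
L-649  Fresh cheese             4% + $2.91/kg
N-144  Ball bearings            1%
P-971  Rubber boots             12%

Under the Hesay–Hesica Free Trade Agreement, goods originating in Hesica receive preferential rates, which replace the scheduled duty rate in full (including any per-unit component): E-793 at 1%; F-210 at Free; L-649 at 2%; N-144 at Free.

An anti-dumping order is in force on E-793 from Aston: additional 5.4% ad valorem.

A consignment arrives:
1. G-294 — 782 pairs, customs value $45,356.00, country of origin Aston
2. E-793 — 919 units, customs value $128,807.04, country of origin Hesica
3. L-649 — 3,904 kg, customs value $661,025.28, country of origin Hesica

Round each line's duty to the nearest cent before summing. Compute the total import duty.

Line 1 (G-294, Aston, 782 pairs, $45,356.00):
Base rate for G-294 is 19% + $2.78/pair.
Duty = $45,356.00 × 19% + 782 × $2.78 = $10,791.60.
Line 2 (E-793, Hesica, 919 units, $128,807.04):
Base rate for E-793 is 5.5% + $3.87/unit.
Origin Hesica qualifies under the Hesay–Hesica agreement and E-793 is covered: preferential rate 1% applies instead.
The additional-duty order on E-793 targets Aston, not Hesica; it does not apply.
Duty = $128,807.04 × 1% = $1,288.07.
Line 3 (L-649, Hesica, 3,904 kg, $661,025.28):
Base rate for L-649 is 4% + $2.91/kg.
Origin Hesica qualifies under the Hesay–Hesica agreement and L-649 is covered: preferential rate 2% applies instead.
Duty = $661,025.28 × 2% = $13,220.51.
Total = $10,791.60 + $1,288.07 + $13,220.51 = $25,300.18.

$25,300.18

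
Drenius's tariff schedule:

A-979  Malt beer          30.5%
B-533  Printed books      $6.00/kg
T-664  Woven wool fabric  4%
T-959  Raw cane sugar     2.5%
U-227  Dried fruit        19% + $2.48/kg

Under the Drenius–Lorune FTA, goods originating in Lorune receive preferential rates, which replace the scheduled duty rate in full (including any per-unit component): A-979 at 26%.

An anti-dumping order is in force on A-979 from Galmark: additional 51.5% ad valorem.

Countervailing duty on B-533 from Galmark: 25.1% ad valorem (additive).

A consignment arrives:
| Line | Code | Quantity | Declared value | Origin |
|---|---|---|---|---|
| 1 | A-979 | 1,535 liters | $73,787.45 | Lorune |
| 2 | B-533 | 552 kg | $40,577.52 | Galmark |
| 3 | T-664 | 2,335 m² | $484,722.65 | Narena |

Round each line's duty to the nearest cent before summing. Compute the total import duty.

$52,070.61

Line 1 (A-979, Lorune, 1,535 liters, $73,787.45):
Base rate for A-979 is 30.5%.
Origin Lorune qualifies under the Drenius–Lorune agreement and A-979 is covered: preferential rate 26% applies instead.
The additional-duty order on A-979 targets Galmark, not Lorune; it does not apply.
Duty = $73,787.45 × 26% = $19,184.74.
Line 2 (B-533, Galmark, 552 kg, $40,577.52):
Base rate for B-533 is $6.00/kg.
Additional duty on B-533 from Galmark: +25.1% ad valorem. Applied ad valorem rate = 25.1%.
Duty = $40,577.52 × 25.1% + 552 × $6.00 = $13,496.96.
Line 3 (T-664, Narena, 2,335 m², $484,722.65):
Base rate for T-664 is 4%.
Duty = $484,722.65 × 4% = $19,388.91.
Total = $19,184.74 + $13,496.96 + $19,388.91 = $52,070.61.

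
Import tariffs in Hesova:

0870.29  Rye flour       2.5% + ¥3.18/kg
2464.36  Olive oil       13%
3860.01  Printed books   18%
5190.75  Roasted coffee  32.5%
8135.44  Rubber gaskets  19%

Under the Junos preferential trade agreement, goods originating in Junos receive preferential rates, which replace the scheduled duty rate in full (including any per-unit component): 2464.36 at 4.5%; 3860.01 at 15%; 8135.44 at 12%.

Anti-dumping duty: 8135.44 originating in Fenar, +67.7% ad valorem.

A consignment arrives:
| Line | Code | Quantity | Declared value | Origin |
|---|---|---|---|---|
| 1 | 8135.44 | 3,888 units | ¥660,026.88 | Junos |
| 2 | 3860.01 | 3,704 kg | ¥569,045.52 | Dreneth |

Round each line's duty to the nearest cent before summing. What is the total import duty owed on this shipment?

Line 1 (8135.44, Junos, 3,888 units, ¥660,026.88):
Base rate for 8135.44 is 19%.
Origin Junos qualifies under the Hesova–Junos agreement and 8135.44 is covered: preferential rate 12% applies instead.
The additional-duty order on 8135.44 targets Fenar, not Junos; it does not apply.
Duty = ¥660,026.88 × 12% = ¥79,203.23.
Line 2 (3860.01, Dreneth, 3,704 kg, ¥569,045.52):
Base rate for 3860.01 is 18%.
3860.01 has an FTA preferential rate, but origin Dreneth is not Junos; base rate stands.
Duty = ¥569,045.52 × 18% = ¥102,428.19.
Total = ¥79,203.23 + ¥102,428.19 = ¥181,631.42.

¥181,631.42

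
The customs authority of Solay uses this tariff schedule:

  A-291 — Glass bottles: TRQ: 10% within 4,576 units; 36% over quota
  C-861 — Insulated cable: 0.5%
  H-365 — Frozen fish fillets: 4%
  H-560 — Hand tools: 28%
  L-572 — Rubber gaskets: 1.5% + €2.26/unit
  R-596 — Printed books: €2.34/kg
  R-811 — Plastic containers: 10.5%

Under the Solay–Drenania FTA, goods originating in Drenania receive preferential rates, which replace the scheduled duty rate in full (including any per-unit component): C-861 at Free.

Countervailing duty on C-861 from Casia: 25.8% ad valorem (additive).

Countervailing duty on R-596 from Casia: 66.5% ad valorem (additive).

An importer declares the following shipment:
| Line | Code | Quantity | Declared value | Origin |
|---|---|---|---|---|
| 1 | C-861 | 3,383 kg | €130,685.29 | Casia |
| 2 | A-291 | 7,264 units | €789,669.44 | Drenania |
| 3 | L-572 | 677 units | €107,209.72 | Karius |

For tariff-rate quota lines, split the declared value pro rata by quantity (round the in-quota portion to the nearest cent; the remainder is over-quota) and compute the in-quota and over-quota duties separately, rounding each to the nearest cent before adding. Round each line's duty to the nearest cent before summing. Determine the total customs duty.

€192,450.59

Line 1 (C-861, Casia, 3,383 kg, €130,685.29):
Base rate for C-861 is 0.5%.
C-861 has an FTA preferential rate, but origin Casia is not Drenania; base rate stands.
Additional duty on C-861 from Casia: +25.8%. Applied ad valorem rate: 0.5% + 25.8% = 26.3%.
Duty = €130,685.29 × 26.3% = €34,370.23.
Line 2 (A-291, Drenania, 7,264 units, €789,669.44):
Code A-291 is under a tariff-rate quota (threshold 4,576 units). In-quota: 4,576 units at 10%; over-quota: 2,688 units at 36%.
Pro-rata value split: in-quota = €789,669.44 × 4,576/7,264 = €497,456.96; over-quota = €789,669.44 − €497,456.96 = €292,212.48.
In-quota duty = €497,456.96 × 10% = €49,745.70. Over-quota duty = €292,212.48 × 36% = €105,196.49.
Line duty = €49,745.70 + €105,196.49 = €154,942.19.
Line 3 (L-572, Karius, 677 units, €107,209.72):
Base rate for L-572 is 1.5% + €2.26/unit.
Duty = €107,209.72 × 1.5% + 677 × €2.26 = €3,138.17.
Total = €34,370.23 + €154,942.19 + €3,138.17 = €192,450.59.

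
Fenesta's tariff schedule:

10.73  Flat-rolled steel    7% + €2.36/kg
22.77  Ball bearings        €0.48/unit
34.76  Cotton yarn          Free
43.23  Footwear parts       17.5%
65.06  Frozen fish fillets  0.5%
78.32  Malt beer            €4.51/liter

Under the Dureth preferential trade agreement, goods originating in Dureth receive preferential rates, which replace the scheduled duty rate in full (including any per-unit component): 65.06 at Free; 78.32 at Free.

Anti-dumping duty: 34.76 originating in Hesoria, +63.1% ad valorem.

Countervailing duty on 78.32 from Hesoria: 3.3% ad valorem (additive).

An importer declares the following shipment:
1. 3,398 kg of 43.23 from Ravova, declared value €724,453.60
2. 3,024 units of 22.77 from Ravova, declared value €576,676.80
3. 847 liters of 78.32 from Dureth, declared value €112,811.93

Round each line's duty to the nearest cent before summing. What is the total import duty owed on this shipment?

€128,230.90

Line 1 (43.23, Ravova, 3,398 kg, €724,453.60):
Base rate for 43.23 is 17.5%.
Duty = €724,453.60 × 17.5% = €126,779.38.
Line 2 (22.77, Ravova, 3,024 units, €576,676.80):
Base rate for 22.77 is €0.48/unit.
Duty = 3,024 × €0.48 = €1,451.52.
Line 3 (78.32, Dureth, 847 liters, €112,811.93):
Base rate for 78.32 is €4.51/liter.
Origin Dureth qualifies under the Fenesta–Dureth agreement and 78.32 is covered: preferential rate Free applies instead.
The additional-duty order on 78.32 targets Hesoria, not Dureth; it does not apply.
Duty = €112,811.93 × 0% = €0.00.
Total = €126,779.38 + €1,451.52 + €0.00 = €128,230.90.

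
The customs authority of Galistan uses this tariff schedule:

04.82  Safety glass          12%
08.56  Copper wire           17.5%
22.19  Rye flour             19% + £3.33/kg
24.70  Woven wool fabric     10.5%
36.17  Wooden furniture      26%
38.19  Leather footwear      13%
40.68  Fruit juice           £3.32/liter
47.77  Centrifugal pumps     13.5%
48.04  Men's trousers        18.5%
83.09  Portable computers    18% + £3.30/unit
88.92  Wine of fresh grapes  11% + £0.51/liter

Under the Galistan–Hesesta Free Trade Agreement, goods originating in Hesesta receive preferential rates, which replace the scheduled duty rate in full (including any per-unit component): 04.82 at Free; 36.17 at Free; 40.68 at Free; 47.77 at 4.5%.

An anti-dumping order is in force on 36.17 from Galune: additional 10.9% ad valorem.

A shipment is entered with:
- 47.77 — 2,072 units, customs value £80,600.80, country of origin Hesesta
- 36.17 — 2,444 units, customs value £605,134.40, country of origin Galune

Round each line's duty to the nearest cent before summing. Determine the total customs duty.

Line 1 (47.77, Hesesta, 2,072 units, £80,600.80):
Base rate for 47.77 is 13.5%.
Origin Hesesta qualifies under the Galistan–Hesesta agreement and 47.77 is covered: preferential rate 4.5% applies instead.
Duty = £80,600.80 × 4.5% = £3,627.04.
Line 2 (36.17, Galune, 2,444 units, £605,134.40):
Base rate for 36.17 is 26%.
36.17 has an FTA preferential rate, but origin Galune is not Hesesta; base rate stands.
Additional duty on 36.17 from Galune: +10.9%. Applied ad valorem rate: 26% + 10.9% = 36.9%.
Duty = £605,134.40 × 36.9% = £223,294.59.
Total = £3,627.04 + £223,294.59 = £226,921.63.

£226,921.63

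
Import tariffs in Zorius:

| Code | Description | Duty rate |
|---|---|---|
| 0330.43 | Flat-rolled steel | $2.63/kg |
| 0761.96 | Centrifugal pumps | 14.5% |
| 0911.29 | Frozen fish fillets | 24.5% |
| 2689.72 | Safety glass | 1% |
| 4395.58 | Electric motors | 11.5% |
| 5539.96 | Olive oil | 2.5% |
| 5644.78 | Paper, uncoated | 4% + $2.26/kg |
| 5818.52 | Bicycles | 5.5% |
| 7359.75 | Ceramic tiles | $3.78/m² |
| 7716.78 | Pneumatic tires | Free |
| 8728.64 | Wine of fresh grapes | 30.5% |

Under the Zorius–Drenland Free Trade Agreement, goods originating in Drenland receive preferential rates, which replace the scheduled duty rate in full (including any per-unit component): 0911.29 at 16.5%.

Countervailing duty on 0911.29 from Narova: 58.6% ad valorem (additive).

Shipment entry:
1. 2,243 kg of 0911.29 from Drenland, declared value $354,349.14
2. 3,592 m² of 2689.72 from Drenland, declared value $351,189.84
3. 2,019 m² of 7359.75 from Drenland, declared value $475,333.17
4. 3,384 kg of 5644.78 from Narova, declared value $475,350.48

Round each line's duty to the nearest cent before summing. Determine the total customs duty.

Line 1 (0911.29, Drenland, 2,243 kg, $354,349.14):
Base rate for 0911.29 is 24.5%.
Origin Drenland qualifies under the Zorius–Drenland agreement and 0911.29 is covered: preferential rate 16.5% applies instead.
The additional-duty order on 0911.29 targets Narova, not Drenland; it does not apply.
Duty = $354,349.14 × 16.5% = $58,467.61.
Line 2 (2689.72, Drenland, 3,592 m², $351,189.84):
Base rate for 2689.72 is 1%.
Origin Drenland is the FTA partner but 2689.72 is not on the preference list; base rate stands.
Duty = $351,189.84 × 1% = $3,511.90.
Line 3 (7359.75, Drenland, 2,019 m², $475,333.17):
Base rate for 7359.75 is $3.78/m².
Origin Drenland is the FTA partner but 7359.75 is not on the preference list; base rate stands.
Duty = 2,019 × $3.78 = $7,631.82.
Line 4 (5644.78, Narova, 3,384 kg, $475,350.48):
Base rate for 5644.78 is 4% + $2.26/kg.
Duty = $475,350.48 × 4% + 3,384 × $2.26 = $26,661.86.
Total = $58,467.61 + $3,511.90 + $7,631.82 + $26,661.86 = $96,273.19.

$96,273.19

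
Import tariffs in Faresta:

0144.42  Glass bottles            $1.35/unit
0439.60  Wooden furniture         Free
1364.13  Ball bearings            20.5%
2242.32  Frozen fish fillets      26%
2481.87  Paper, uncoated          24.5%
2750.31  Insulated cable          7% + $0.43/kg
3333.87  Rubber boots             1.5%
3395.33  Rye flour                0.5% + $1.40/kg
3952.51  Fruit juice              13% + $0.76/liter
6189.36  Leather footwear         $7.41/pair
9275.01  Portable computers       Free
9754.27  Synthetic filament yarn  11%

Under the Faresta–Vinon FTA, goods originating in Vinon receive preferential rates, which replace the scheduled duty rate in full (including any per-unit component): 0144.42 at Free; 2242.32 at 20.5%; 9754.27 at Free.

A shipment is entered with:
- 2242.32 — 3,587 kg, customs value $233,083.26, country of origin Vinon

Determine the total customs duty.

Line 1 (2242.32, Vinon, 3,587 kg, $233,083.26):
Base rate for 2242.32 is 26%.
Origin Vinon qualifies under the Faresta–Vinon agreement and 2242.32 is covered: preferential rate 20.5% applies instead.
Duty = $233,083.26 × 20.5% = $47,782.07.

$47,782.07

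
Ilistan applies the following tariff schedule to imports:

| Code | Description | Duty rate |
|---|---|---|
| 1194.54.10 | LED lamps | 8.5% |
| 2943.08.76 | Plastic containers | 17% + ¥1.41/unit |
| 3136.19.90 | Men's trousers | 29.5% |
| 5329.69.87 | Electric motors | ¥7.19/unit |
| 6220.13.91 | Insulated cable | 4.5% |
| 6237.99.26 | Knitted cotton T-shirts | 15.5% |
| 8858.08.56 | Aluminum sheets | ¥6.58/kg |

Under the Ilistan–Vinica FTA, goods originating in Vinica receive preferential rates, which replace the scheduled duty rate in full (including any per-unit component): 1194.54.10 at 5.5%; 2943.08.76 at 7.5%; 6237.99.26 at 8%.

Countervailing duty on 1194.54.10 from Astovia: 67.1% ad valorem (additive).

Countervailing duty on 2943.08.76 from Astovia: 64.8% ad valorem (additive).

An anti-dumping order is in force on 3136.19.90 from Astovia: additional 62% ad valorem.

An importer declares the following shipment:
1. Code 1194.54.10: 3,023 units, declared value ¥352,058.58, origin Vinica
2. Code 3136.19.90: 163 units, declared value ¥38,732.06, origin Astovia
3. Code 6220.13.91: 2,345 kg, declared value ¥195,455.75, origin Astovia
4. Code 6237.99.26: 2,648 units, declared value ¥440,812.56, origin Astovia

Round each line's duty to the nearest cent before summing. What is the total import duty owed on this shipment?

¥131,924.51

Line 1 (1194.54.10, Vinica, 3,023 units, ¥352,058.58):
Base rate for 1194.54.10 is 8.5%.
Origin Vinica qualifies under the Ilistan–Vinica agreement and 1194.54.10 is covered: preferential rate 5.5% applies instead.
The additional-duty order on 1194.54.10 targets Astovia, not Vinica; it does not apply.
Duty = ¥352,058.58 × 5.5% = ¥19,363.22.
Line 2 (3136.19.90, Astovia, 163 units, ¥38,732.06):
Base rate for 3136.19.90 is 29.5%.
Additional duty on 3136.19.90 from Astovia: +62%. Applied ad valorem rate: 29.5% + 62% = 91.5%.
Duty = ¥38,732.06 × 91.5% = ¥35,439.83.
Line 3 (6220.13.91, Astovia, 2,345 kg, ¥195,455.75):
Base rate for 6220.13.91 is 4.5%.
Duty = ¥195,455.75 × 4.5% = ¥8,795.51.
Line 4 (6237.99.26, Astovia, 2,648 units, ¥440,812.56):
Base rate for 6237.99.26 is 15.5%.
6237.99.26 has an FTA preferential rate, but origin Astovia is not Vinica; base rate stands.
Duty = ¥440,812.56 × 15.5% = ¥68,325.95.
Total = ¥19,363.22 + ¥35,439.83 + ¥8,795.51 + ¥68,325.95 = ¥131,924.51.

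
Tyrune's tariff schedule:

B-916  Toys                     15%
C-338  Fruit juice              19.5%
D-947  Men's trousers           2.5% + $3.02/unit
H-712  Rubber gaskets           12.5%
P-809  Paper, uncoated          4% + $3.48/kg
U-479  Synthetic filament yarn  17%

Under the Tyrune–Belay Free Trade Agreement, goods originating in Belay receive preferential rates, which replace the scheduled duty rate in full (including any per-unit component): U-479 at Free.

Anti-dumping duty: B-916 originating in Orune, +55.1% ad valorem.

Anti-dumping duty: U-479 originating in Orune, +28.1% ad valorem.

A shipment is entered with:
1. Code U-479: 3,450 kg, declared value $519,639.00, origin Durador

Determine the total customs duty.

Line 1 (U-479, Durador, 3,450 kg, $519,639.00):
Base rate for U-479 is 17%.
U-479 has an FTA preferential rate, but origin Durador is not Belay; base rate stands.
The additional-duty order on U-479 targets Orune, not Durador; it does not apply.
Duty = $519,639.00 × 17% = $88,338.63.

$88,338.63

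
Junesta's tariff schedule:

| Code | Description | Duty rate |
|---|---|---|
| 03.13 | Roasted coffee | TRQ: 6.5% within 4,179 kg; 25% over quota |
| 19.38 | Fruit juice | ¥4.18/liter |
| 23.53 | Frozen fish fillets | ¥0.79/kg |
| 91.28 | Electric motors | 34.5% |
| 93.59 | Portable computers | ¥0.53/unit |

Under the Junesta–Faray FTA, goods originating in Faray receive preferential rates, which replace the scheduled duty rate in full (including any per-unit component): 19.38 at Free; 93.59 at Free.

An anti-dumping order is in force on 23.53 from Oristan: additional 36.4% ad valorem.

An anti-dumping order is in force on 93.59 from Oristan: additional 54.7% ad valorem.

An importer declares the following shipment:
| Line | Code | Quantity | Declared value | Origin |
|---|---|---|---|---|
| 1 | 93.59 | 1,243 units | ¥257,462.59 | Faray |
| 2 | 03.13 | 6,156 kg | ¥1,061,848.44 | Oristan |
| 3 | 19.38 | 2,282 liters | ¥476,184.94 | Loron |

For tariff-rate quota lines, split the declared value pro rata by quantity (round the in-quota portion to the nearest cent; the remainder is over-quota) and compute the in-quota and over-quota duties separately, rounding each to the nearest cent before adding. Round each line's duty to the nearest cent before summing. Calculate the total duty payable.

¥141,646.26

Line 1 (93.59, Faray, 1,243 units, ¥257,462.59):
Base rate for 93.59 is ¥0.53/unit.
Origin Faray qualifies under the Junesta–Faray agreement and 93.59 is covered: preferential rate Free applies instead.
The additional-duty order on 93.59 targets Oristan, not Faray; it does not apply.
Duty = ¥257,462.59 × 0% = ¥0.00.
Line 2 (03.13, Oristan, 6,156 kg, ¥1,061,848.44):
Code 03.13 is under a tariff-rate quota (threshold 4,179 kg). In-quota: 4,179 kg at 6.5%; over-quota: 1,977 kg at 25%.
Pro-rata value split: in-quota = ¥1,061,848.44 × 4,179/6,156 = ¥720,835.71; over-quota = ¥1,061,848.44 − ¥720,835.71 = ¥341,012.73.
In-quota duty = ¥720,835.71 × 6.5% = ¥46,854.32. Over-quota duty = ¥341,012.73 × 25% = ¥85,253.18.
Line duty = ¥46,854.32 + ¥85,253.18 = ¥132,107.50.
Line 3 (19.38, Loron, 2,282 liters, ¥476,184.94):
Base rate for 19.38 is ¥4.18/liter.
19.38 has an FTA preferential rate, but origin Loron is not Faray; base rate stands.
Duty = 2,282 × ¥4.18 = ¥9,538.76.
Total = ¥0.00 + ¥132,107.50 + ¥9,538.76 = ¥141,646.26.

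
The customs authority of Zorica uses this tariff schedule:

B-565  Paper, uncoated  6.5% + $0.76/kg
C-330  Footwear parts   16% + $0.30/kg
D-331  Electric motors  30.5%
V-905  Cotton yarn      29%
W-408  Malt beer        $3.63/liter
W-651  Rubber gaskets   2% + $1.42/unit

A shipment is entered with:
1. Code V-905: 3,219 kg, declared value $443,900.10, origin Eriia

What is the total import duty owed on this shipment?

Line 1 (V-905, Eriia, 3,219 kg, $443,900.10):
Base rate for V-905 is 29%.
Duty = $443,900.10 × 29% = $128,731.03.

$128,731.03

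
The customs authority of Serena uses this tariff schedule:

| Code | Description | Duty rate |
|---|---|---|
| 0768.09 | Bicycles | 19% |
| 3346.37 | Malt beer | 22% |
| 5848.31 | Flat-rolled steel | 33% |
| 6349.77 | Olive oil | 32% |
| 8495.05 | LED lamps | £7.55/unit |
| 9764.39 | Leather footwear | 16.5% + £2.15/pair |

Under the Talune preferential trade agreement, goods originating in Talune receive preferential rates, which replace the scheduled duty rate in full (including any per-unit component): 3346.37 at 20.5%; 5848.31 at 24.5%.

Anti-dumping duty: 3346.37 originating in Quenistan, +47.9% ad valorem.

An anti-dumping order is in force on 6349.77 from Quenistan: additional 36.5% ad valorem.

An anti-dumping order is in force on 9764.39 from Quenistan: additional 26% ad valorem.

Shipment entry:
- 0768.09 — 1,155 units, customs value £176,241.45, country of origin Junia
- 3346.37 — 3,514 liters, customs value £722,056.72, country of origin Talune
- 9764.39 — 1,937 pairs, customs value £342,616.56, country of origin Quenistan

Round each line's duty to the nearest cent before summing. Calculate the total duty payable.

£331,284.10

Line 1 (0768.09, Junia, 1,155 units, £176,241.45):
Base rate for 0768.09 is 19%.
Duty = £176,241.45 × 19% = £33,485.88.
Line 2 (3346.37, Talune, 3,514 liters, £722,056.72):
Base rate for 3346.37 is 22%.
Origin Talune qualifies under the Serena–Talune agreement and 3346.37 is covered: preferential rate 20.5% applies instead.
The additional-duty order on 3346.37 targets Quenistan, not Talune; it does not apply.
Duty = £722,056.72 × 20.5% = £148,021.63.
Line 3 (9764.39, Quenistan, 1,937 pairs, £342,616.56):
Base rate for 9764.39 is 16.5% + £2.15/pair.
Additional duty on 9764.39 from Quenistan: +26%. Applied ad valorem rate: 16.5% + 26% = 42.5%.
Duty = £342,616.56 × 42.5% + 1,937 × £2.15 = £149,776.59.
Total = £33,485.88 + £148,021.63 + £149,776.59 = £331,284.10.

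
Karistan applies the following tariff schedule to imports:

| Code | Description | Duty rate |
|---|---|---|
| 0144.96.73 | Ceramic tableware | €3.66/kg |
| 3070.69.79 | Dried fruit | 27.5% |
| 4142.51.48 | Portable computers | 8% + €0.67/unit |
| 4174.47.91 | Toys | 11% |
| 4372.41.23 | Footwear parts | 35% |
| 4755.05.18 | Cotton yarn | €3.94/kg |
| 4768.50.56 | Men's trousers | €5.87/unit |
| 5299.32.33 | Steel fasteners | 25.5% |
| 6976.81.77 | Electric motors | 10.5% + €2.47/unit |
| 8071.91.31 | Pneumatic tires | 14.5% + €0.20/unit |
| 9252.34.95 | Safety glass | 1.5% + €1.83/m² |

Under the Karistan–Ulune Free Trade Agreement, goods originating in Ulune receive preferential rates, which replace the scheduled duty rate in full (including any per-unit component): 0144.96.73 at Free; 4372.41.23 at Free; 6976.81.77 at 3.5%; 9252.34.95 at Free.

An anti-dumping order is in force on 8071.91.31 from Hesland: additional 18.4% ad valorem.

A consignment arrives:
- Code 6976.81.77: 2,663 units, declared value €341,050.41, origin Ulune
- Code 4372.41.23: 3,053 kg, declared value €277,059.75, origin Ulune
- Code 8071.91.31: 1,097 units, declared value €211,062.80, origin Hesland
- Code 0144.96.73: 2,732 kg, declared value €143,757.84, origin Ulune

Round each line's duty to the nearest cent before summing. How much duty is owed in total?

Line 1 (6976.81.77, Ulune, 2,663 units, €341,050.41):
Base rate for 6976.81.77 is 10.5% + €2.47/unit.
Origin Ulune qualifies under the Karistan–Ulune agreement and 6976.81.77 is covered: preferential rate 3.5% applies instead.
Duty = €341,050.41 × 3.5% = €11,936.76.
Line 2 (4372.41.23, Ulune, 3,053 kg, €277,059.75):
Base rate for 4372.41.23 is 35%.
Origin Ulune qualifies under the Karistan–Ulune agreement and 4372.41.23 is covered: preferential rate Free applies instead.
Duty = €277,059.75 × 0% = €0.00.
Line 3 (8071.91.31, Hesland, 1,097 units, €211,062.80):
Base rate for 8071.91.31 is 14.5% + €0.20/unit.
Additional duty on 8071.91.31 from Hesland: +18.4%. Applied ad valorem rate: 14.5% + 18.4% = 32.9%.
Duty = €211,062.80 × 32.9% + 1,097 × €0.20 = €69,659.06.
Line 4 (0144.96.73, Ulune, 2,732 kg, €143,757.84):
Base rate for 0144.96.73 is €3.66/kg.
Origin Ulune qualifies under the Karistan–Ulune agreement and 0144.96.73 is covered: preferential rate Free applies instead.
Duty = €143,757.84 × 0% = €0.00.
Total = €11,936.76 + €0.00 + €69,659.06 + €0.00 = €81,595.82.

€81,595.82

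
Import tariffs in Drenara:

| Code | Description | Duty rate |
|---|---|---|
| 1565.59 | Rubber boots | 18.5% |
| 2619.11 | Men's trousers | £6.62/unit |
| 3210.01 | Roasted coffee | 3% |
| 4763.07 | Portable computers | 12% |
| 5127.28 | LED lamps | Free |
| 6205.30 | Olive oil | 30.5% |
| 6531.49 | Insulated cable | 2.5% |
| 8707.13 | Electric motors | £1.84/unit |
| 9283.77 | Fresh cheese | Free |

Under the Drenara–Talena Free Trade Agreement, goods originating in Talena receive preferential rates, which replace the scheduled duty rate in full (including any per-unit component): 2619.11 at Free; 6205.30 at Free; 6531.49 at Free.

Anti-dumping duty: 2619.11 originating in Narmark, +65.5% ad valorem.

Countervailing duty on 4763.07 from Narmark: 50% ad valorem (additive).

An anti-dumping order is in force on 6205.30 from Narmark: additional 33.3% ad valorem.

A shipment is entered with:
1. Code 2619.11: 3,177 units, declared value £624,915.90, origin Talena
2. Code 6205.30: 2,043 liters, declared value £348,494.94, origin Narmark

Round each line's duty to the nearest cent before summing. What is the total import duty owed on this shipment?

Line 1 (2619.11, Talena, 3,177 units, £624,915.90):
Base rate for 2619.11 is £6.62/unit.
Origin Talena qualifies under the Drenara–Talena agreement and 2619.11 is covered: preferential rate Free applies instead.
The additional-duty order on 2619.11 targets Narmark, not Talena; it does not apply.
Duty = £624,915.90 × 0% = £0.00.
Line 2 (6205.30, Narmark, 2,043 liters, £348,494.94):
Base rate for 6205.30 is 30.5%.
6205.30 has an FTA preferential rate, but origin Narmark is not Talena; base rate stands.
Additional duty on 6205.30 from Narmark: +33.3%. Applied ad valorem rate: 30.5% + 33.3% = 63.8%.
Duty = £348,494.94 × 63.8% = £222,339.77.
Total = £0.00 + £222,339.77 = £222,339.77.

£222,339.77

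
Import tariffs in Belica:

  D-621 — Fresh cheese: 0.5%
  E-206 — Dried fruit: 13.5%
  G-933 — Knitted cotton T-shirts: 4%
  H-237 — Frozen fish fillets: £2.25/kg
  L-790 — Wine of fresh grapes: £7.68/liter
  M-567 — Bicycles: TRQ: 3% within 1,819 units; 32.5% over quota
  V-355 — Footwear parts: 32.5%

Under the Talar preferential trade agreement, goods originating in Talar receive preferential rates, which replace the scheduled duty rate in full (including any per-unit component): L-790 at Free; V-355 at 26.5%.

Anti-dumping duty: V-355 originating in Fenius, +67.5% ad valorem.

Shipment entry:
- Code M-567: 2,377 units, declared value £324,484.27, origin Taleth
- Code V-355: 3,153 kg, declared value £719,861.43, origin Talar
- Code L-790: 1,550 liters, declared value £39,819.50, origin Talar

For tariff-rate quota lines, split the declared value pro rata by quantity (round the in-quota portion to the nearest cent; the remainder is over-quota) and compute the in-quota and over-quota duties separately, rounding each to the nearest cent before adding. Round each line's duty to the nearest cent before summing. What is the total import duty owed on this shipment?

Line 1 (M-567, Taleth, 2,377 units, £324,484.27):
Code M-567 is under a tariff-rate quota (threshold 1,819 units). In-quota: 1,819 units at 3%; over-quota: 558 units at 32.5%.
Pro-rata value split: in-quota = £324,484.27 × 1,819/2,377 = £248,311.69; over-quota = £324,484.27 − £248,311.69 = £76,172.58.
In-quota duty = £248,311.69 × 3% = £7,449.35. Over-quota duty = £76,172.58 × 32.5% = £24,756.09.
Line duty = £7,449.35 + £24,756.09 = £32,205.44.
Line 2 (V-355, Talar, 3,153 kg, £719,861.43):
Base rate for V-355 is 32.5%.
Origin Talar qualifies under the Belica–Talar agreement and V-355 is covered: preferential rate 26.5% applies instead.
The additional-duty order on V-355 targets Fenius, not Talar; it does not apply.
Duty = £719,861.43 × 26.5% = £190,763.28.
Line 3 (L-790, Talar, 1,550 liters, £39,819.50):
Base rate for L-790 is £7.68/liter.
Origin Talar qualifies under the Belica–Talar agreement and L-790 is covered: preferential rate Free applies instead.
Duty = £39,819.50 × 0% = £0.00.
Total = £32,205.44 + £190,763.28 + £0.00 = £222,968.72.

£222,968.72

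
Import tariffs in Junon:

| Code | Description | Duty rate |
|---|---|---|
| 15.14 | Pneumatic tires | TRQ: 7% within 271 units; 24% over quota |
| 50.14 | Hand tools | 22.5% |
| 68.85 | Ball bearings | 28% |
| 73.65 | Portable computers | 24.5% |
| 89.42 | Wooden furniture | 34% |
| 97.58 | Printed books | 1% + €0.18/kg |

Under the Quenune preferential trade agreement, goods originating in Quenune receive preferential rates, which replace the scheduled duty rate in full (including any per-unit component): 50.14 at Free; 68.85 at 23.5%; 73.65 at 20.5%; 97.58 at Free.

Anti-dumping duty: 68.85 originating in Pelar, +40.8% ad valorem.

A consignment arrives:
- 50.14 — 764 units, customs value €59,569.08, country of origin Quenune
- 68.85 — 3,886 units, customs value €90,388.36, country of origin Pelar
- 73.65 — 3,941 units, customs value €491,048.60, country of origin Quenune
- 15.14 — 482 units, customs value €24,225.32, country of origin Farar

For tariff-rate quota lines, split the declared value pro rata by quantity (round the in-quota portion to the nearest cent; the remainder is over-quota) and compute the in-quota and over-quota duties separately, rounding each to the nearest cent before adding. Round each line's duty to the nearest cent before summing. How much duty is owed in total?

Line 1 (50.14, Quenune, 764 units, €59,569.08):
Base rate for 50.14 is 22.5%.
Origin Quenune qualifies under the Junon–Quenune agreement and 50.14 is covered: preferential rate Free applies instead.
Duty = €59,569.08 × 0% = €0.00.
Line 2 (68.85, Pelar, 3,886 units, €90,388.36):
Base rate for 68.85 is 28%.
68.85 has an FTA preferential rate, but origin Pelar is not Quenune; base rate stands.
Additional duty on 68.85 from Pelar: +40.8%. Applied ad valorem rate: 28% + 40.8% = 68.8%.
Duty = €90,388.36 × 68.8% = €62,187.19.
Line 3 (73.65, Quenune, 3,941 units, €491,048.60):
Base rate for 73.65 is 24.5%.
Origin Quenune qualifies under the Junon–Quenune agreement and 73.65 is covered: preferential rate 20.5% applies instead.
Duty = €491,048.60 × 20.5% = €100,664.96.
Line 4 (15.14, Farar, 482 units, €24,225.32):
Code 15.14 is under a tariff-rate quota (threshold 271 units). In-quota: 271 units at 7%; over-quota: 211 units at 24%.
Pro-rata value split: in-quota = €24,225.32 × 271/482 = €13,620.46; over-quota = €24,225.32 − €13,620.46 = €10,604.86.
In-quota duty = €13,620.46 × 7% = €953.43. Over-quota duty = €10,604.86 × 24% = €2,545.17.
Line duty = €953.43 + €2,545.17 = €3,498.60.
Total = €0.00 + €62,187.19 + €100,664.96 + €3,498.60 = €166,350.75.

€166,350.75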